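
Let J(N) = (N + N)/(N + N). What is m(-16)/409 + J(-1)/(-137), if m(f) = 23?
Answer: 2742/56033 ≈ 0.048935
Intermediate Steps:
J(N) = 1 (J(N) = (2*N)/((2*N)) = (2*N)*(1/(2*N)) = 1)
m(-16)/409 + J(-1)/(-137) = 23/409 + 1/(-137) = 23*(1/409) + 1*(-1/137) = 23/409 - 1/137 = 2742/56033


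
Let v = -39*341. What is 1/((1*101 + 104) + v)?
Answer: -1/13094 ≈ -7.6371e-5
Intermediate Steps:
v = -13299
1/((1*101 + 104) + v) = 1/((1*101 + 104) - 13299) = 1/((101 + 104) - 13299) = 1/(205 - 13299) = 1/(-13094) = -1/13094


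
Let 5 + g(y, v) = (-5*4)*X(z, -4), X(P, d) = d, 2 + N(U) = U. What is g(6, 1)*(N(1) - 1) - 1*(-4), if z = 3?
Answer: -146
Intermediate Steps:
N(U) = -2 + U
g(y, v) = 75 (g(y, v) = -5 - 5*4*(-4) = -5 - 20*(-4) = -5 + 80 = 75)
g(6, 1)*(N(1) - 1) - 1*(-4) = 75*((-2 + 1) - 1) - 1*(-4) = 75*(-1 - 1) + 4 = 75*(-2) + 4 = -150 + 4 = -146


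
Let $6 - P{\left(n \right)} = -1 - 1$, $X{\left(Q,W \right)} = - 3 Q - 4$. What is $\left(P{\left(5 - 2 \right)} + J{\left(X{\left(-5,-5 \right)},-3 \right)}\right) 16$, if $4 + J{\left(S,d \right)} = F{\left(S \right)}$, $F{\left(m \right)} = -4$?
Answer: $0$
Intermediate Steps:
$X{\left(Q,W \right)} = -4 - 3 Q$
$J{\left(S,d \right)} = -8$ ($J{\left(S,d \right)} = -4 - 4 = -8$)
$P{\left(n \right)} = 8$ ($P{\left(n \right)} = 6 - \left(-1 - 1\right) = 6 - -2 = 6 + 2 = 8$)
$\left(P{\left(5 - 2 \right)} + J{\left(X{\left(-5,-5 \right)},-3 \right)}\right) 16 = \left(8 - 8\right) 16 = 0 \cdot 16 = 0$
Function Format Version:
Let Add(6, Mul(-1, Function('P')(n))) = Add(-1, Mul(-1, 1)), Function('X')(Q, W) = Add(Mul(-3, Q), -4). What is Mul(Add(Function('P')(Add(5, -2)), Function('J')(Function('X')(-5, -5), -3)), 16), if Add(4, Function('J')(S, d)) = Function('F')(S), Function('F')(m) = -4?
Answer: 0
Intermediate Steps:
Function('X')(Q, W) = Add(-4, Mul(-3, Q))
Function('J')(S, d) = -8 (Function('J')(S, d) = Add(-4, -4) = -8)
Function('P')(n) = 8 (Function('P')(n) = Add(6, Mul(-1, Add(-1, Mul(-1, 1)))) = Add(6, Mul(-1, Add(-1, -1))) = Add(6, Mul(-1, -2)) = Add(6, 2) = 8)
Mul(Add(Function('P')(Add(5, -2)), Function('J')(Function('X')(-5, -5), -3)), 16) = Mul(Add(8, -8), 16) = Mul(0, 16) = 0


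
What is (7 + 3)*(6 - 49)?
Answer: -430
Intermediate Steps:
(7 + 3)*(6 - 49) = 10*(-43) = -430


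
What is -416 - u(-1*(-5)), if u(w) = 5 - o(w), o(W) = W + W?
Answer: -411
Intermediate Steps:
o(W) = 2*W
u(w) = 5 - 2*w
-416 - u(-1*(-5)) = -416 - (5 - (-2)*(-5)) = -416 - (5 - 2*5) = -416 - (5 - 10) = -416 - 1*(-5) = -416 + 5 = -411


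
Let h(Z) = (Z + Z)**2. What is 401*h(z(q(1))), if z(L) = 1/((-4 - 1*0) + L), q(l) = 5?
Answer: 1604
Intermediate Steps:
z(L) = 1/(-4 + L) (z(L) = 1/((-4 + 0) + L) = 1/(-4 + L))
h(Z) = 4*Z**2 (h(Z) = (2*Z)**2 = 4*Z**2)
401*h(z(q(1))) = 401*(4*(1/(-4 + 5))**2) = 401*(4*(1/1)**2) = 401*(4*1**2) = 401*(4*1) = 401*4 = 1604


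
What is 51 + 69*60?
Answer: 4191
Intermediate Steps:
51 + 69*60 = 51 + 4140 = 4191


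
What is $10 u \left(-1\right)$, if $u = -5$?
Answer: $50$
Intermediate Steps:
$10 u \left(-1\right) = 10 \left(-5\right) \left(-1\right) = \left(-50\right) \left(-1\right) = 50$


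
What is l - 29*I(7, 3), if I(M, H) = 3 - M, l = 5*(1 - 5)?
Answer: 96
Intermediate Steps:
l = -20 (l = 5*(-4) = -20)
l - 29*I(7, 3) = -20 - 29*(3 - 1*7) = -20 - 29*(3 - 7) = -20 - 29*(-4) = -20 + 116 = 96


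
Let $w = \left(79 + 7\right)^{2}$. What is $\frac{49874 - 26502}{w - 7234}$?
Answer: $\frac{11686}{81} \approx 144.27$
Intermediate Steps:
$w = 7396$ ($w = 86^{2} = 7396$)
$\frac{49874 - 26502}{w - 7234} = \frac{49874 - 26502}{7396 - 7234} = \frac{23372}{162} = 23372 \cdot \frac{1}{162} = \frac{11686}{81}$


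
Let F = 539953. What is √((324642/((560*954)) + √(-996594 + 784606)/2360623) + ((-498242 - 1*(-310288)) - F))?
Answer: √(-2009921619820592362966179105 + 2339413274469600*I*√52997)/52547467980 ≈ 1.143e-7 + 853.17*I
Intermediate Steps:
√((324642/((560*954)) + √(-996594 + 784606)/2360623) + ((-498242 - 1*(-310288)) - F)) = √((324642/((560*954)) + √(-996594 + 784606)/2360623) + ((-498242 - 1*(-310288)) - 1*539953)) = √((324642/534240 + √(-211988)*(1/2360623)) + ((-498242 + 310288) - 539953)) = √((324642*(1/534240) + (2*I*√52997)*(1/2360623)) + (-187954 - 539953)) = √((54107/89040 + 2*I*√52997/2360623) - 727907) = √(-64812785173/89040 + 2*I*√52997/2360623)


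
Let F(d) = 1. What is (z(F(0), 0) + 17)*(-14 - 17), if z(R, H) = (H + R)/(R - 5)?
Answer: -2077/4 ≈ -519.25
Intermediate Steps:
z(R, H) = (H + R)/(-5 + R)
(z(F(0), 0) + 17)*(-14 - 17) = ((0 + 1)/(-5 + 1) + 17)*(-14 - 17) = (1/(-4) + 17)*(-31) = (-¼*1 + 17)*(-31) = (-¼ + 17)*(-31) = (67/4)*(-31) = -2077/4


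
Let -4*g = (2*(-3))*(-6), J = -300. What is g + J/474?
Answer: -761/79 ≈ -9.6329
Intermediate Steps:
g = -9 (g = -2*(-3)*(-6)/4 = -(-3)*(-6)/2 = -1/4*36 = -9)
g + J/474 = -9 - 300/474 = -9 - 300*1/474 = -9 - 50/79 = -761/79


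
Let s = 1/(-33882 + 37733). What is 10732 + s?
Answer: 41328933/3851 ≈ 10732.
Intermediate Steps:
s = 1/3851 ≈ 0.00025967
10732 + s = 10732 + 1/3851 = 41328933/3851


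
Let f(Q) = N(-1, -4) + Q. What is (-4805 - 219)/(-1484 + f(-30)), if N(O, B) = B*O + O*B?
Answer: 2512/753 ≈ 3.3360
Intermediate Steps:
N(O, B) = 2*B*O (N(O, B) = B*O + B*O = 2*B*O)
f(Q) = 8 + Q (f(Q) = 2*(-4)*(-1) + Q = 8 + Q)
(-4805 - 219)/(-1484 + f(-30)) = (-4805 - 219)/(-1484 + (8 - 30)) = -5024/(-1484 - 22) = -5024/(-1506) = -5024*(-1/1506) = 2512/753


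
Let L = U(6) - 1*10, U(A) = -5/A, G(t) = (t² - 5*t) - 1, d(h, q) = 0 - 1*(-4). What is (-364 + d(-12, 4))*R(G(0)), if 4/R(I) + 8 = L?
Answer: 8640/113 ≈ 76.460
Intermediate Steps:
d(h, q) = 4 (d(h, q) = 0 + 4 = 4)
G(t) = -1 + t² - 5*t
L = -65/6 (L = -5/6 - 1*10 = -5*⅙ - 10 = -⅚ - 10 = -65/6 ≈ -10.833)
R(I) = -24/113 (R(I) = 4/(-8 - 65/6) = 4/(-113/6) = 4*(-6/113) = -24/113)
(-364 + d(-12, 4))*R(G(0)) = (-364 + 4)*(-24/113) = -360*(-24/113) = 8640/113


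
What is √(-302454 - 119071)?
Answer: 5*I*√16861 ≈ 649.25*I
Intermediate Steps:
√(-302454 - 119071) = √(-421525) = 5*I*√16861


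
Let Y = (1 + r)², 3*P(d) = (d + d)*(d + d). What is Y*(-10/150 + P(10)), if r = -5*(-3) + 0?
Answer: 511744/15 ≈ 34116.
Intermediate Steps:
r = 15 (r = 15 + 0 = 15)
P(d) = 4*d²/3 (P(d) = ((d + d)*(d + d))/3 = ((2*d)*(2*d))/3 = (4*d²)/3 = 4*d²/3)
Y = 256 (Y = (1 + 15)² = 16² = 256)
Y*(-10/150 + P(10)) = 256*(-10/150 + (4/3)*10²) = 256*(-10*1/150 + (4/3)*100) = 256*(-1/15 + 400/3) = 256*(1999/15) = 511744/15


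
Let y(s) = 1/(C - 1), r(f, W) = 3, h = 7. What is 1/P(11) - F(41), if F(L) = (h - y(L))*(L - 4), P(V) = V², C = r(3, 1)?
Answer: -58199/242 ≈ -240.49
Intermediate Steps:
C = 3
y(s) = ½ (y(s) = 1/(3 - 1) = 1/2 = ½)
F(L) = -26 + 13*L/2 (F(L) = (7 - 1*½)*(L - 4) = (7 - ½)*(-4 + L) = 13*(-4 + L)/2 = -26 + 13*L/2)
1/P(11) - F(41) = 1/(11²) - (-26 + (13/2)*41) = 1/121 - (-26 + 533/2) = 1/121 - 1*481/2 = 1/121 - 481/2 = -58199/242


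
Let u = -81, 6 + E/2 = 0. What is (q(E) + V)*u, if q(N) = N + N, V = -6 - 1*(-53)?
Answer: -1863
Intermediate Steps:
E = -12 (E = -12 + 2*0 = -12 + 0 = -12)
V = 47 (V = -6 + 53 = 47)
q(N) = 2*N
(q(E) + V)*u = (2*(-12) + 47)*(-81) = (-24 + 47)*(-81) = 23*(-81) = -1863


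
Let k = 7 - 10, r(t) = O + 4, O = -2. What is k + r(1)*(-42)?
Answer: -87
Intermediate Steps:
r(t) = 2 (r(t) = -2 + 4 = 2)
k = -3
k + r(1)*(-42) = -3 + 2*(-42) = -3 - 84 = -87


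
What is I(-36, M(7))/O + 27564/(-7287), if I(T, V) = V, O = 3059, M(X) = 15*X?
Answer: -3978721/1061473 ≈ -3.7483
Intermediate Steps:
I(-36, M(7))/O + 27564/(-7287) = (15*7)/3059 + 27564/(-7287) = 105*(1/3059) + 27564*(-1/7287) = 15/437 - 9188/2429 = -3978721/1061473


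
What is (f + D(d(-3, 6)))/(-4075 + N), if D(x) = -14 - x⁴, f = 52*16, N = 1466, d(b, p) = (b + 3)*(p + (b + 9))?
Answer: -818/2609 ≈ -0.31353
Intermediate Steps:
d(b, p) = (3 + b)*(9 + b + p) (d(b, p) = (3 + b)*(p + (9 + b)) = (3 + b)*(9 + b + p))
f = 832
(f + D(d(-3, 6)))/(-4075 + N) = (832 + (-14 - (27 + (-3)² + 3*6 + 12*(-3) - 3*6)⁴))/(-4075 + 1466) = (832 + (-14 - (27 + 9 + 18 - 36 - 18)⁴))/(-2609) = (832 + (-14 - 1*0⁴))*(-1/2609) = (832 + (-14 - 1*0))*(-1/2609) = (832 + (-14 + 0))*(-1/2609) = (832 - 14)*(-1/2609) = 818*(-1/2609) = -818/2609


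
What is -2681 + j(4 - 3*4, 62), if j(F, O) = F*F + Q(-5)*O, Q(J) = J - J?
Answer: -2617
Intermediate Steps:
Q(J) = 0
j(F, O) = F² (j(F, O) = F*F + 0*O = F² + 0 = F²)
-2681 + j(4 - 3*4, 62) = -2681 + (4 - 3*4)² = -2681 + (4 - 12)² = -2681 + (-8)² = -2681 + 64 = -2617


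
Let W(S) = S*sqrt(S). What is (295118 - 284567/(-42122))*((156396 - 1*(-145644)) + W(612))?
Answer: 1877366614312260/21061 + 22823765752068*sqrt(17)/21061 ≈ 9.3608e+10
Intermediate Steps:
W(S) = S**(3/2)
(295118 - 284567/(-42122))*((156396 - 1*(-145644)) + W(612)) = (295118 - 284567/(-42122))*((156396 - 1*(-145644)) + 612**(3/2)) = (295118 - 284567*(-1/42122))*((156396 + 145644) + 3672*sqrt(17)) = (295118 + 284567/42122)*(302040 + 3672*sqrt(17)) = 12431244963*(302040 + 3672*sqrt(17))/42122 = 1877366614312260/21061 + 22823765752068*sqrt(17)/21061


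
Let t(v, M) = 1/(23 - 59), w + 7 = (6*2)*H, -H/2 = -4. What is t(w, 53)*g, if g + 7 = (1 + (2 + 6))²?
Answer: -37/18 ≈ -2.0556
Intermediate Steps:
H = 8 (H = -2*(-4) = 8)
w = 89 (w = -7 + (6*2)*8 = -7 + 12*8 = -7 + 96 = 89)
t(v, M) = -1/36 (t(v, M) = 1/(-36) = -1/36)
g = 74 (g = -7 + (1 + (2 + 6))² = -7 + (1 + 8)² = -7 + 9² = -7 + 81 = 74)
t(w, 53)*g = -1/36*74 = -37/18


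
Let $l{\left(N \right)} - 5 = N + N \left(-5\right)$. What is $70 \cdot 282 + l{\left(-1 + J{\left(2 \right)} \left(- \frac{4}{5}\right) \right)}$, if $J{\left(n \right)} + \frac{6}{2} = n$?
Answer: $\frac{98729}{5} \approx 19746.0$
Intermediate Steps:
$J{\left(n \right)} = -3 + n$
$l{\left(N \right)} = 5 - 4 N$ ($l{\left(N \right)} = 5 + \left(N + N \left(-5\right)\right) = 5 + \left(N - 5 N\right) = 5 - 4 N$)
$70 \cdot 282 + l{\left(-1 + J{\left(2 \right)} \left(- \frac{4}{5}\right) \right)} = 70 \cdot 282 + \left(5 - 4 \left(-1 + \left(-3 + 2\right) \left(- \frac{4}{5}\right)\right)\right) = 19740 + \left(5 - 4 \left(-1 - \left(-4\right) \frac{1}{5}\right)\right) = 19740 + \left(5 - 4 \left(-1 - - \frac{4}{5}\right)\right) = 19740 + \left(5 - 4 \left(-1 + \frac{4}{5}\right)\right) = 19740 + \left(5 - - \frac{4}{5}\right) = 19740 + \left(5 + \frac{4}{5}\right) = 19740 + \frac{29}{5} = \frac{98729}{5}$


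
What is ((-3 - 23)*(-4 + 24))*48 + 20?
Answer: -24940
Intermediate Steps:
((-3 - 23)*(-4 + 24))*48 + 20 = -26*20*48 + 20 = -520*48 + 20 = -24960 + 20 = -24940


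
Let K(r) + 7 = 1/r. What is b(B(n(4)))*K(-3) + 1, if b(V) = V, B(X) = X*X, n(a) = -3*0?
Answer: 1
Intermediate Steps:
n(a) = 0
B(X) = X**2
K(r) = -7 + 1/r
b(B(n(4)))*K(-3) + 1 = 0**2*(-7 + 1/(-3)) + 1 = 0*(-7 - 1/3) + 1 = 0*(-22/3) + 1 = 0 + 1 = 1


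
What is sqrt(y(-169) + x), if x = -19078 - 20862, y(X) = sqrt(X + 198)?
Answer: sqrt(-39940 + sqrt(29)) ≈ 199.84*I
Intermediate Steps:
y(X) = sqrt(198 + X)
x = -39940
sqrt(y(-169) + x) = sqrt(sqrt(198 - 169) - 39940) = sqrt(sqrt(29) - 39940) = sqrt(-39940 + sqrt(29))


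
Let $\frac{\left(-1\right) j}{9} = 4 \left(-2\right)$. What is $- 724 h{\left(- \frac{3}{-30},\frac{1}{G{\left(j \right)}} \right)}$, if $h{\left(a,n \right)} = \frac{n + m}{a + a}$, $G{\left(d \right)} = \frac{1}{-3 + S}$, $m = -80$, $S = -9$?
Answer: $333040$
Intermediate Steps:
$j = 72$ ($j = - 9 \cdot 4 \left(-2\right) = \left(-9\right) \left(-8\right) = 72$)
$G{\left(d \right)} = - \frac{1}{12}$ ($G{\left(d \right)} = \frac{1}{-3 - 9} = \frac{1}{-12} = - \frac{1}{12}$)
$h{\left(a,n \right)} = \frac{-80 + n}{2 a}$ ($h{\left(a,n \right)} = \frac{n - 80}{a + a} = \frac{-80 + n}{2 a}$)
$- 724 h{\left(- \frac{3}{-30},\frac{1}{G{\left(j \right)}} \right)} = - 724 \frac{-80 + \frac{1}{- \frac{1}{12}}}{2 \left(- \frac{3}{-30}\right)} = - 724 \frac{-80 - 12}{2 \left(\left(-3\right) \left(- \frac{1}{30}\right)\right)} = - 724 \cdot \frac{1}{2} \frac{1}{\frac{1}{10}} \left(-92\right) = - 724 \cdot \frac{1}{2} \cdot 10 \left(-92\right) = \left(-724\right) \left(-460\right) = 333040$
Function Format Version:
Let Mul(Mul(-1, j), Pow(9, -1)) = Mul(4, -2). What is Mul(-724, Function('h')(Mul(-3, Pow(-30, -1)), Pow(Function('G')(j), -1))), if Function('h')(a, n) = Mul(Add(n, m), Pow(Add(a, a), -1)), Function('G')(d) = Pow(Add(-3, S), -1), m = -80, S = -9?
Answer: 333040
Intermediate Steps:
j = 72 (j = Mul(-9, Mul(4, -2)) = Mul(-9, -8) = 72)
Function('G')(d) = Rational(-1, 12) (Function('G')(d) = Pow(Add(-3, -9), -1) = Pow(-12, -1) = Rational(-1, 12))
Function('h')(a, n) = Mul(Rational(1, 2), Pow(a, -1), Add(-80, n)) (Function('h')(a, n) = Mul(Add(n, -80), Pow(Add(a, a), -1)) = Mul(Add(-80, n), Pow(Mul(2, a), -1)) = Mul(Add(-80, n), Mul(Rational(1, 2), Pow(a, -1))) = Mul(Rational(1, 2), Pow(a, -1), Add(-80, n)))
Mul(-724, Function('h')(Mul(-3, Pow(-30, -1)), Pow(Function('G')(j), -1))) = Mul(-724, Mul(Rational(1, 2), Pow(Mul(-3, Pow(-30, -1)), -1), Add(-80, Pow(Rational(-1, 12), -1)))) = Mul(-724, Mul(Rational(1, 2), Pow(Mul(-3, Rational(-1, 30)), -1), Add(-80, -12))) = Mul(-724, Mul(Rational(1, 2), Pow(Rational(1, 10), -1), -92)) = Mul(-724, Mul(Rational(1, 2), 10, -92)) = Mul(-724, -460) = 333040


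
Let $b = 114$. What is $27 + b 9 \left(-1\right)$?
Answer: $-999$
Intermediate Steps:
$27 + b 9 \left(-1\right) = 27 + 114 \cdot 9 \left(-1\right) = 27 + 114 \left(-9\right) = 27 - 1026 = -999$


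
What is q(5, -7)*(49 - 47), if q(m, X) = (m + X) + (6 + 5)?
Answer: 18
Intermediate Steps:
q(m, X) = 11 + X + m (q(m, X) = (X + m) + 11 = 11 + X + m)
q(5, -7)*(49 - 47) = (11 - 7 + 5)*(49 - 47) = 9*2 = 18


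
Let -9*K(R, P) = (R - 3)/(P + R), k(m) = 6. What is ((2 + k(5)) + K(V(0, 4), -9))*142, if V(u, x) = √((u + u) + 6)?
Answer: 254606/225 + 284*√6/225 ≈ 1134.7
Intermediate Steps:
V(u, x) = √(6 + 2*u) (V(u, x) = √(2*u + 6) = √(6 + 2*u))
K(R, P) = -(-3 + R)/(9*(P + R)) (K(R, P) = -(R - 3)/(9*(P + R)) = -(-3 + R)/(9*(P + R)))
((2 + k(5)) + K(V(0, 4), -9))*142 = ((2 + 6) + (3 - √(6 + 2*0))/(9*(-9 + √(6 + 2*0))))*142 = (8 + (3 - √(6 + 0))/(9*(-9 + √(6 + 0))))*142 = (8 + (3 - √6)/(9*(-9 + √6)))*142 = 1136 + 142*(3 - √6)/(9*(-9 + √6))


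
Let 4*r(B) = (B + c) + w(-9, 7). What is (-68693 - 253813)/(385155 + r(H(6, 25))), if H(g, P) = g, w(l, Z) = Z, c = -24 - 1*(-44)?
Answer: -22632/27029 ≈ -0.83732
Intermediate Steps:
c = 20 (c = -24 + 44 = 20)
r(B) = 27/4 + B/4 (r(B) = ((B + 20) + 7)/4 = ((20 + B) + 7)/4 = (27 + B)/4 = 27/4 + B/4)
(-68693 - 253813)/(385155 + r(H(6, 25))) = (-68693 - 253813)/(385155 + (27/4 + (1/4)*6)) = -322506/(385155 + (27/4 + 3/2)) = -322506/(385155 + 33/4) = -322506/1540653/4 = -322506*4/1540653 = -22632/27029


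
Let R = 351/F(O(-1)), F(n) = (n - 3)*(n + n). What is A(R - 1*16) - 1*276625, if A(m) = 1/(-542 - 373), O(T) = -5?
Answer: -253111876/915 ≈ -2.7663e+5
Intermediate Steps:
F(n) = 2*n*(-3 + n) (F(n) = (-3 + n)*(2*n) = 2*n*(-3 + n))
R = 351/80 (R = 351/((2*(-5)*(-3 - 5))) = 351/((2*(-5)*(-8))) = 351/80 ≈ 4.3875)
A(m) = -1/915 (A(m) = 1/(-915) = -1/915)
A(R - 1*16) - 1*276625 = -1/915 - 1*276625 = -1/915 - 276625 = -253111876/915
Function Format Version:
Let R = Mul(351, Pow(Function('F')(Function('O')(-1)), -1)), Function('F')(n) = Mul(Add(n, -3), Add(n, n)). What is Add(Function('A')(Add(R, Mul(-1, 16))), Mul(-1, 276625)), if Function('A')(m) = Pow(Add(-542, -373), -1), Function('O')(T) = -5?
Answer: Rational(-253111876, 915) ≈ -2.7663e+5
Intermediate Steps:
Function('F')(n) = Mul(2, n, Add(-3, n)) (Function('F')(n) = Mul(Add(-3, n), Mul(2, n)) = Mul(2, n, Add(-3, n)))
R = Rational(351, 80) (R = Mul(351, Pow(Mul(2, -5, Add(-3, -5)), -1)) = Mul(351, Pow(Mul(2, -5, -8), -1)) = Mul(351, Pow(80, -1)) = Mul(351, Rational(1, 80)) = Rational(351, 80) ≈ 4.3875)
Function('A')(m) = Rational(-1, 915) (Function('A')(m) = Pow(-915, -1) = Rational(-1, 915))
Add(Function('A')(Add(R, Mul(-1, 16))), Mul(-1, 276625)) = Add(Rational(-1, 915), Mul(-1, 276625)) = Add(Rational(-1, 915), -276625) = Rational(-253111876, 915)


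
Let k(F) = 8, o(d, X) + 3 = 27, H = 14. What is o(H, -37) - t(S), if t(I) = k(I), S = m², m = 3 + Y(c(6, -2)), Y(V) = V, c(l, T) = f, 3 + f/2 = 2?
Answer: 16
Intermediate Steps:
f = -2 (f = -6 + 2*2 = -6 + 4 = -2)
c(l, T) = -2
o(d, X) = 24 (o(d, X) = -3 + 27 = 24)
m = 1 (m = 3 - 2 = 1)
S = 1 (S = 1² = 1)
t(I) = 8
o(H, -37) - t(S) = 24 - 1*8 = 24 - 8 = 16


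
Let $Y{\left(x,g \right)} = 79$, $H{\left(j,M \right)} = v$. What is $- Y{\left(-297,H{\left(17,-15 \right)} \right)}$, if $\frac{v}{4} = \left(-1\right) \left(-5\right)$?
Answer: $-79$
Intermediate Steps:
$v = 20$ ($v = 4 \left(\left(-1\right) \left(-5\right)\right) = 4 \cdot 5 = 20$)
$H{\left(j,M \right)} = 20$
$- Y{\left(-297,H{\left(17,-15 \right)} \right)} = \left(-1\right) 79 = -79$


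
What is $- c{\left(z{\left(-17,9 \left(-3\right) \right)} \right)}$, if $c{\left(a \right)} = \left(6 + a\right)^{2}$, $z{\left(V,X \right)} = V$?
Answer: $-121$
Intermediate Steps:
$- c{\left(z{\left(-17,9 \left(-3\right) \right)} \right)} = - \left(6 - 17\right)^{2} = - \left(-11\right)^{2} = \left(-1\right) 121 = -121$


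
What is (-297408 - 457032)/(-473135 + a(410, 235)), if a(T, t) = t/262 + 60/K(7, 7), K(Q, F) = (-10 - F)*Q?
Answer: 4704386064/2950278157 ≈ 1.5946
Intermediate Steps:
K(Q, F) = Q*(-10 - F)
a(T, t) = -60/119 + t/262 (a(T, t) = t/262 + 60/((-1*7*(10 + 7))) = t*(1/262) + 60/((-1*7*17)) = t/262 + 60/(-119) = t/262 + 60*(-1/119) = t/262 - 60/119 = -60/119 + t/262)
(-297408 - 457032)/(-473135 + a(410, 235)) = (-297408 - 457032)/(-473135 + (-60/119 + (1/262)*235)) = -754440/(-473135 + (-60/119 + 235/262)) = -754440/(-473135 + 12245/31178) = -754440/(-14751390785/31178) = -754440*(-31178/14751390785) = 4704386064/2950278157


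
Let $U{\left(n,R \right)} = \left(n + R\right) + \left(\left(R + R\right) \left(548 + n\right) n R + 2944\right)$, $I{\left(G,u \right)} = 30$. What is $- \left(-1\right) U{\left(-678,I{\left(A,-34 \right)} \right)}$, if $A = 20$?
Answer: $158654296$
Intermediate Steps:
$U{\left(n,R \right)} = 2944 + R + n + 2 n R^{2} \left(548 + n\right)$ ($U{\left(n,R \right)} = \left(R + n\right) + \left(2 R \left(548 + n\right) n R + 2944\right) = \left(R + n\right) + \left(2 R n \left(548 + n\right) R + 2944\right) = \left(R + n\right) + \left(2 n R^{2} \left(548 + n\right) + 2944\right) = \left(R + n\right) + \left(2944 + 2 n R^{2} \left(548 + n\right)\right) = 2944 + R + n + 2 n R^{2} \left(548 + n\right)$)
$- \left(-1\right) U{\left(-678,I{\left(A,-34 \right)} \right)} = - \left(-1\right) \left(2944 + 30 - 678 + 2 \cdot 30^{2} \left(-678\right)^{2} + 1096 \left(-678\right) 30^{2}\right) = - \left(-1\right) \left(2944 + 30 - 678 + 2 \cdot 900 \cdot 459684 + 1096 \left(-678\right) 900\right) = - \left(-1\right) \left(2944 + 30 - 678 + 827431200 - 668779200\right) = - \left(-1\right) 158654296 = \left(-1\right) \left(-158654296\right) = 158654296$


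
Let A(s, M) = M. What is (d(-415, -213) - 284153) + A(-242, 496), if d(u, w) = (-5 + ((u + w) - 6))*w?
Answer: -147550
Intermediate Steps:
d(u, w) = w*(-11 + u + w) (d(u, w) = (-5 + (-6 + u + w))*w = (-11 + u + w)*w = w*(-11 + u + w))
(d(-415, -213) - 284153) + A(-242, 496) = (-213*(-11 - 415 - 213) - 284153) + 496 = (-213*(-639) - 284153) + 496 = (136107 - 284153) + 496 = -148046 + 496 = -147550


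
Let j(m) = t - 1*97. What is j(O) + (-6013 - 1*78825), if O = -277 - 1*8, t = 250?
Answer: -84685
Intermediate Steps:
O = -285 (O = -277 - 8 = -285)
j(m) = 153 (j(m) = 250 - 1*97 = 250 - 97 = 153)
j(O) + (-6013 - 1*78825) = 153 + (-6013 - 1*78825) = 153 + (-6013 - 78825) = 153 - 84838 = -84685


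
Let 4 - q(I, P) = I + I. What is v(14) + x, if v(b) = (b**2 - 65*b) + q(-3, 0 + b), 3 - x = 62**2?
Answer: -4545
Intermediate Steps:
q(I, P) = 4 - 2*I (q(I, P) = 4 - (I + I) = 4 - 2*I)
x = -3841 (x = 3 - 1*62**2 = 3 - 1*3844 = 3 - 3844 = -3841)
v(b) = 10 + b**2 - 65*b (v(b) = (b**2 - 65*b) + (4 - 2*(-3)) = (b**2 - 65*b) + (4 + 6) = (b**2 - 65*b) + 10 = 10 + b**2 - 65*b)
v(14) + x = (10 + 14**2 - 65*14) - 3841 = (10 + 196 - 910) - 3841 = -704 - 3841 = -4545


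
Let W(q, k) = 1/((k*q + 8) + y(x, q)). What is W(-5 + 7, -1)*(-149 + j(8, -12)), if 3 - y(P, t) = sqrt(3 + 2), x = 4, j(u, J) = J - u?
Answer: -1521/76 - 169*sqrt(5)/76 ≈ -24.985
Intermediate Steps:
y(P, t) = 3 - sqrt(5) (y(P, t) = 3 - sqrt(3 + 2) = 3 - sqrt(5))
W(q, k) = 1/(11 - sqrt(5) + k*q) (W(q, k) = 1/((k*q + 8) + (3 - sqrt(5))) = 1/((8 + k*q) + (3 - sqrt(5))) = 1/(11 - sqrt(5) + k*q))
W(-5 + 7, -1)*(-149 + j(8, -12)) = (-149 + (-12 - 1*8))/(11 - sqrt(5) - (-5 + 7)) = (-149 + (-12 - 8))/(11 - sqrt(5) - 1*2) = (-149 - 20)/(11 - sqrt(5) - 2) = -169/(9 - sqrt(5))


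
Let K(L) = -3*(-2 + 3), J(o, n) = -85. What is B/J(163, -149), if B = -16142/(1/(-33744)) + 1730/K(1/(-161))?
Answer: -1634085214/255 ≈ -6.4082e+6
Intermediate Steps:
K(L) = -3 (K(L) = -3*1 = -3)
B = 1634085214/3 (B = -16142/(1/(-33744)) + 1730/(-3) = -16142/(-1/33744) + 1730*(-⅓) = -16142*(-33744) - 1730/3 = 544695648 - 1730/3 = 1634085214/3 ≈ 5.4470e+8)
B/J(163, -149) = (1634085214/3)/(-85) = (1634085214/3)*(-1/85) = -1634085214/255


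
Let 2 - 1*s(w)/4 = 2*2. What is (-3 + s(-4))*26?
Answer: -286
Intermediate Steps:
s(w) = -8 (s(w) = 8 - 8*2 = 8 - 4*4 = 8 - 16 = -8)
(-3 + s(-4))*26 = (-3 - 8)*26 = -11*26 = -286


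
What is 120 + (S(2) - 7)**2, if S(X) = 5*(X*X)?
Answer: 289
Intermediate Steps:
S(X) = 5*X**2
120 + (S(2) - 7)**2 = 120 + (5*2**2 - 7)**2 = 120 + (5*4 - 7)**2 = 120 + (20 - 7)**2 = 120 + 13**2 = 120 + 169 = 289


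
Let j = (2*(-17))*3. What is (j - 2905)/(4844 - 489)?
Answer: -3007/4355 ≈ -0.69047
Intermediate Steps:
j = -102 (j = -34*3 = -102)
(j - 2905)/(4844 - 489) = (-102 - 2905)/(4844 - 489) = -3007/4355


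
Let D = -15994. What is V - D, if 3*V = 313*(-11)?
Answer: 44539/3 ≈ 14846.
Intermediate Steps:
V = -3443/3 (V = (313*(-11))/3 = (⅓)*(-3443) = -3443/3 ≈ -1147.7)
V - D = -3443/3 - 1*(-15994) = -3443/3 + 15994 = 44539/3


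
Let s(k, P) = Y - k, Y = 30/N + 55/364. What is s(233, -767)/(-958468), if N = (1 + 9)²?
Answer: 423239/1744411760 ≈ 0.00024263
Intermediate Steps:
N = 100 (N = 10² = 100)
Y = 821/1820 (Y = 30/100 + 55/364 = 30*(1/100) + 55*(1/364) = 3/10 + 55/364 = 821/1820 ≈ 0.45110)
s(k, P) = 821/1820 - k
s(233, -767)/(-958468) = (821/1820 - 1*233)/(-958468) = (821/1820 - 233)*(-1/958468) = -423239/1820*(-1/958468) = 423239/1744411760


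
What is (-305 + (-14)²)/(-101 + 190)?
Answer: -109/89 ≈ -1.2247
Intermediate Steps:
(-305 + (-14)²)/(-101 + 190) = (-305 + 196)/89 = -109*1/89 = -109/89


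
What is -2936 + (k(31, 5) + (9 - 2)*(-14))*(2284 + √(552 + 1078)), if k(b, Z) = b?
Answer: -155964 - 67*√1630 ≈ -1.5867e+5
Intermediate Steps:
-2936 + (k(31, 5) + (9 - 2)*(-14))*(2284 + √(552 + 1078)) = -2936 + (31 + (9 - 2)*(-14))*(2284 + √(552 + 1078)) = -2936 + (31 + 7*(-14))*(2284 + √1630) = -2936 + (31 - 98)*(2284 + √1630) = -2936 - 67*(2284 + √1630) = -2936 + (-153028 - 67*√1630) = -155964 - 67*√1630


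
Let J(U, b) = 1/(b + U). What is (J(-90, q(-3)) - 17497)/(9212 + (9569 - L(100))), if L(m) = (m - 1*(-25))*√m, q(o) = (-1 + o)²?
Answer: -1294779/1297294 ≈ -0.99806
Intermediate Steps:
J(U, b) = 1/(U + b)
L(m) = √m*(25 + m) (L(m) = (m + 25)*√m = (25 + m)*√m = √m*(25 + m))
(J(-90, q(-3)) - 17497)/(9212 + (9569 - L(100))) = (1/(-90 + (-1 - 3)²) - 17497)/(9212 + (9569 - √100*(25 + 100))) = (1/(-90 + (-4)²) - 17497)/(9212 + (9569 - 10*125)) = (1/(-90 + 16) - 17497)/(9212 + (9569 - 1*1250)) = (1/(-74) - 17497)/(9212 + (9569 - 1250)) = (-1/74 - 17497)/(9212 + 8319) = -1294779/74/17531 = -1294779/74*1/17531 = -1294779/1297294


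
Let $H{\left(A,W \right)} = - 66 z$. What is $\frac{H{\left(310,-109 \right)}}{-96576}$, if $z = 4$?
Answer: $\frac{11}{4024} \approx 0.0027336$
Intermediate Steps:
$H{\left(A,W \right)} = -264$ ($H{\left(A,W \right)} = \left(-66\right) 4 = -264$)
$\frac{H{\left(310,-109 \right)}}{-96576} = - \frac{264}{-96576} = \left(-264\right) \left(- \frac{1}{96576}\right) = \frac{11}{4024}$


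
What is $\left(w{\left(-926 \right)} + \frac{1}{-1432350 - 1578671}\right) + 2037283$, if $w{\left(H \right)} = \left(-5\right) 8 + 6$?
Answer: $\frac{6134199521228}{3011021} \approx 2.0372 \cdot 10^{6}$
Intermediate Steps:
$w{\left(H \right)} = -34$ ($w{\left(H \right)} = -40 + 6 = -34$)
$\left(w{\left(-926 \right)} + \frac{1}{-1432350 - 1578671}\right) + 2037283 = \left(-34 + \frac{1}{-1432350 - 1578671}\right) + 2037283 = \left(-34 + \frac{1}{-3011021}\right) + 2037283 = \left(-34 - \frac{1}{3011021}\right) + 2037283 = - \frac{102374715}{3011021} + 2037283 = \frac{6134199521228}{3011021}$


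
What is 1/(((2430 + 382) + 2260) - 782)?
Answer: 1/4290 ≈ 0.00023310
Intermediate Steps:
1/(((2430 + 382) + 2260) - 782) = 1/((2812 + 2260) - 782) = 1/(5072 - 782) = 1/4290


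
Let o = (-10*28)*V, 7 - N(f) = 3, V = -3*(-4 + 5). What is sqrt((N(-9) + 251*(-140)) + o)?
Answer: 2*I*sqrt(8574) ≈ 185.19*I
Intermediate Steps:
V = -3 (V = -3*1 = -3)
N(f) = 4 (N(f) = 7 - 1*3 = 7 - 3 = 4)
o = 840 (o = -10*28*(-3) = -280*(-3) = 840)
sqrt((N(-9) + 251*(-140)) + o) = sqrt((4 + 251*(-140)) + 840) = sqrt((4 - 35140) + 840) = sqrt(-35136 + 840) = sqrt(-34296) = 2*I*sqrt(8574)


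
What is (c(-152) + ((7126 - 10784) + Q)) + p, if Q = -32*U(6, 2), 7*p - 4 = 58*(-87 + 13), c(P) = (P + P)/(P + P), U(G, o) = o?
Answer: -30335/7 ≈ -4333.6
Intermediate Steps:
c(P) = 1 (c(P) = (2*P)/((2*P)) = (2*P)*(1/(2*P)) = 1)
p = -4288/7 (p = 4/7 + (58*(-87 + 13))/7 = 4/7 + (58*(-74))/7 = 4/7 + (1/7)*(-4292) = 4/7 - 4292/7 = -4288/7 ≈ -612.57)
Q = -64 (Q = -32*2 = -64)
(c(-152) + ((7126 - 10784) + Q)) + p = (1 + ((7126 - 10784) - 64)) - 4288/7 = (1 + (-3658 - 64)) - 4288/7 = (1 - 3722) - 4288/7 = -3721 - 4288/7 = -30335/7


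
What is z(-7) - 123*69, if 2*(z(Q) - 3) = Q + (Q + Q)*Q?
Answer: -16877/2 ≈ -8438.5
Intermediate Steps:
z(Q) = 3 + Q² + Q/2 (z(Q) = 3 + (Q + (Q + Q)*Q)/2 = 3 + (Q + (2*Q)*Q)/2 = 3 + (Q + 2*Q²)/2 = 3 + (Q² + Q/2) = 3 + Q² + Q/2)
z(-7) - 123*69 = (3 + (-7)² + (½)*(-7)) - 123*69 = (3 + 49 - 7/2) - 8487 = 97/2 - 8487 = -16877/2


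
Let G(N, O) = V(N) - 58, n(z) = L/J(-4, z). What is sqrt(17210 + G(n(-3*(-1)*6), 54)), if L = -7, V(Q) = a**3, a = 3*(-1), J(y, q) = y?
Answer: 5*sqrt(685) ≈ 130.86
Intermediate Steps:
a = -3
V(Q) = -27 (V(Q) = (-3)**3 = -27)
n(z) = 7/4 (n(z) = -7/(-4) = -7*(-1/4) = 7/4)
G(N, O) = -85 (G(N, O) = -27 - 58 = -85)
sqrt(17210 + G(n(-3*(-1)*6), 54)) = sqrt(17210 - 85) = sqrt(17125) = 5*sqrt(685)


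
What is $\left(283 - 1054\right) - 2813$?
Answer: $-3584$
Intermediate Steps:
$\left(283 - 1054\right) - 2813 = -771 - 2813 = -3584$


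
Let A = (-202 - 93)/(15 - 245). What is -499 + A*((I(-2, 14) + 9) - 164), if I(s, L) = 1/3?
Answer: -48119/69 ≈ -697.38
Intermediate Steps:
I(s, L) = ⅓
A = 59/46 (A = -295/(-230) = -295*(-1/230) = 59/46 ≈ 1.2826)
-499 + A*((I(-2, 14) + 9) - 164) = -499 + 59*((⅓ + 9) - 164)/46 = -499 + 59*(28/3 - 164)/46 = -499 + (59/46)*(-464/3) = -499 - 13688/69 = -48119/69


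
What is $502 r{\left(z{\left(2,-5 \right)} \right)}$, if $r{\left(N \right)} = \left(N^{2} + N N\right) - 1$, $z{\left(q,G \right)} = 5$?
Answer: $24598$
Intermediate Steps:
$r{\left(N \right)} = -1 + 2 N^{2}$ ($r{\left(N \right)} = \left(N^{2} + N^{2}\right) - 1 = 2 N^{2} - 1 = -1 + 2 N^{2}$)
$502 r{\left(z{\left(2,-5 \right)} \right)} = 502 \left(-1 + 2 \cdot 5^{2}\right) = 502 \left(-1 + 2 \cdot 25\right) = 502 \left(-1 + 50\right) = 502 \cdot 49 = 24598$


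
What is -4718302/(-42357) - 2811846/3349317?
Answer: 5227995912904/47289006723 ≈ 110.55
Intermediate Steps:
-4718302/(-42357) - 2811846/3349317 = -4718302*(-1/42357) - 2811846*1/3349317 = 4718302/42357 - 937282/1116439 = 5227995912904/47289006723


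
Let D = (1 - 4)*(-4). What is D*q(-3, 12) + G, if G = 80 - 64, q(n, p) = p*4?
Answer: 592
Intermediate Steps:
D = 12 (D = -3*(-4) = 12)
q(n, p) = 4*p
G = 16
D*q(-3, 12) + G = 12*(4*12) + 16 = 12*48 + 16 = 576 + 16 = 592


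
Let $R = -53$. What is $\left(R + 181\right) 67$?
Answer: $8576$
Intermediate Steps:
$\left(R + 181\right) 67 = \left(-53 + 181\right) 67 = 128 \cdot 67 = 8576$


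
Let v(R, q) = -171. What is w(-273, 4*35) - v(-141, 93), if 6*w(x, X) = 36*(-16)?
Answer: 75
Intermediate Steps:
w(x, X) = -96 (w(x, X) = (36*(-16))/6 = (⅙)*(-576) = -96)
w(-273, 4*35) - v(-141, 93) = -96 - 1*(-171) = -96 + 171 = 75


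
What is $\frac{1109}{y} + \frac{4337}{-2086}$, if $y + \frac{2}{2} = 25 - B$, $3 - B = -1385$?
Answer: $- \frac{4114521}{1422652} \approx -2.8921$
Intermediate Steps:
$B = 1388$ ($B = 3 - -1385 = 3 + 1385 = 1388$)
$y = -1364$ ($y = -1 + \left(25 - 1388\right) = -1 - 1363 = -1364$)
$\frac{1109}{y} + \frac{4337}{-2086} = \frac{1109}{-1364} + \frac{4337}{-2086} = 1109 \left(- \frac{1}{1364}\right) + 4337 \left(- \frac{1}{2086}\right) = - \frac{1109}{1364} - \frac{4337}{2086} = - \frac{4114521}{1422652}$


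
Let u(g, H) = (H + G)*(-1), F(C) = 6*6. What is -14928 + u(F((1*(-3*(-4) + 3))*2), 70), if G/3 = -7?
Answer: -14977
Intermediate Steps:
G = -21 (G = 3*(-7) = -21)
F(C) = 36
u(g, H) = 21 - H (u(g, H) = (H - 21)*(-1) = (-21 + H)*(-1) = 21 - H)
-14928 + u(F((1*(-3*(-4) + 3))*2), 70) = -14928 + (21 - 1*70) = -14928 + (21 - 70) = -14928 - 49 = -14977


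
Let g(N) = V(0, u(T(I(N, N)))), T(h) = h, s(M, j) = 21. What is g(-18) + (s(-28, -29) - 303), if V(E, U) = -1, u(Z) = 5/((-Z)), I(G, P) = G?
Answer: -283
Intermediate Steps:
u(Z) = -5/Z (u(Z) = 5*(-1/Z) = -5/Z)
g(N) = -1
g(-18) + (s(-28, -29) - 303) = -1 + (21 - 303) = -1 - 282 = -283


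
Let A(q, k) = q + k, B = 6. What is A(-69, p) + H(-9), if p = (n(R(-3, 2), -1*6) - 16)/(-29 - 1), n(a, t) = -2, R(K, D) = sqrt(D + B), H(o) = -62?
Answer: -652/5 ≈ -130.40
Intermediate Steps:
R(K, D) = sqrt(6 + D) (R(K, D) = sqrt(D + 6) = sqrt(6 + D))
p = 3/5 (p = (-2 - 16)/(-29 - 1) = -18/(-30) = -18*(-1/30) = 3/5 ≈ 0.60000)
A(q, k) = k + q
A(-69, p) + H(-9) = (3/5 - 69) - 62 = -342/5 - 62 = -652/5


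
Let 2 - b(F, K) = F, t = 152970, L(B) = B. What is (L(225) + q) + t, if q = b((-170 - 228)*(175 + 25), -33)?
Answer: 232797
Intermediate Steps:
b(F, K) = 2 - F
q = 79602 (q = 2 - (-170 - 228)*(175 + 25) = 2 - (-398)*200 = 2 - 1*(-79600) = 2 + 79600 = 79602)
(L(225) + q) + t = (225 + 79602) + 152970 = 79827 + 152970 = 232797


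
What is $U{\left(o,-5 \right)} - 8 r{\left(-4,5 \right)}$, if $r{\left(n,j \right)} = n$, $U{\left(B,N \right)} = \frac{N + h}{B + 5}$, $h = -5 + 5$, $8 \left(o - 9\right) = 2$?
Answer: $\frac{1804}{57} \approx 31.649$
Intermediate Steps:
$o = \frac{37}{4}$ ($o = 9 + \frac{1}{8} \cdot 2 = 9 + \frac{1}{4} = \frac{37}{4} \approx 9.25$)
$h = 0$
$U{\left(B,N \right)} = \frac{N}{5 + B}$ ($U{\left(B,N \right)} = \frac{N + 0}{B + 5} = \frac{N}{5 + B}$)
$U{\left(o,-5 \right)} - 8 r{\left(-4,5 \right)} = - \frac{5}{5 + \frac{37}{4}} - -32 = - \frac{5}{\frac{57}{4}} + 32 = \left(-5\right) \frac{4}{57} + 32 = - \frac{20}{57} + 32 = \frac{1804}{57}$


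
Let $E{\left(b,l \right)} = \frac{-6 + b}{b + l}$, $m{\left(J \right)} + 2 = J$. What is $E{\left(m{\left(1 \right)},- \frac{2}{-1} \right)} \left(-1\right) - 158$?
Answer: $-151$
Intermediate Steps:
$m{\left(J \right)} = -2 + J$
$E{\left(b,l \right)} = \frac{-6 + b}{b + l}$
$E{\left(m{\left(1 \right)},- \frac{2}{-1} \right)} \left(-1\right) - 158 = \frac{-6 + \left(-2 + 1\right)}{\left(-2 + 1\right) - \frac{2}{-1}} \left(-1\right) - 158 = \frac{-6 - 1}{-1 - -2} \left(-1\right) - 158 = \frac{1}{-1 + 2} \left(-7\right) \left(-1\right) - 158 = 1^{-1} \left(-7\right) \left(-1\right) - 158 = 1 \left(-7\right) \left(-1\right) - 158 = \left(-7\right) \left(-1\right) - 158 = 7 - 158 = -151$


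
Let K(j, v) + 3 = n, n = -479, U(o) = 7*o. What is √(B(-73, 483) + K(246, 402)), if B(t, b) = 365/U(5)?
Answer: I*√23107/7 ≈ 21.716*I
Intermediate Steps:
B(t, b) = 73/7 (B(t, b) = 365/((7*5)) = 365/35 = 365*(1/35) = 73/7)
K(j, v) = -482 (K(j, v) = -3 - 479 = -482)
√(B(-73, 483) + K(246, 402)) = √(73/7 - 482) = √(-3301/7) = I*√23107/7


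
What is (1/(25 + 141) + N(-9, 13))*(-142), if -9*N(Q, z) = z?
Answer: 152579/747 ≈ 204.26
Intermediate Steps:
N(Q, z) = -z/9
(1/(25 + 141) + N(-9, 13))*(-142) = (1/(25 + 141) - ⅑*13)*(-142) = (1/166 - 13/9)*(-142) = -2149/1494*(-142) = 152579/747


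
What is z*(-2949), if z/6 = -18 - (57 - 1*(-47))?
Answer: 2158668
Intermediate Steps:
z = -732 (z = 6*(-18 - (57 - 1*(-47))) = 6*(-18 - (57 + 47)) = 6*(-18 - 1*104) = 6*(-18 - 104) = 6*(-122) = -732)
z*(-2949) = -732*(-2949) = 2158668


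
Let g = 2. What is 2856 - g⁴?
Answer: 2840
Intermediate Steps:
2856 - g⁴ = 2856 - 1*2⁴ = 2856 - 1*16 = 2856 - 16 = 2840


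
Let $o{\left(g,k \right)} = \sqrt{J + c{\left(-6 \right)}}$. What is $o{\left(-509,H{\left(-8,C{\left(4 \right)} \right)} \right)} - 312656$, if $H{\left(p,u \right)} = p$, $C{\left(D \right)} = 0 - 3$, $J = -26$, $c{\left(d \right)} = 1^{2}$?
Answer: $-312656 + 5 i \approx -3.1266 \cdot 10^{5} + 5.0 i$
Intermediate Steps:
$c{\left(d \right)} = 1$
$C{\left(D \right)} = -3$
$o{\left(g,k \right)} = 5 i$ ($o{\left(g,k \right)} = \sqrt{-26 + 1} = \sqrt{-25} = 5 i$)
$o{\left(-509,H{\left(-8,C{\left(4 \right)} \right)} \right)} - 312656 = 5 i - 312656 = -312656 + 5 i$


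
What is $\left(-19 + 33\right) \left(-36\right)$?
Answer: $-504$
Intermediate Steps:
$\left(-19 + 33\right) \left(-36\right) = 14 \left(-36\right) = -504$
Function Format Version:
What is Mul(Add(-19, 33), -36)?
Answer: -504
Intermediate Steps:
Mul(Add(-19, 33), -36) = Mul(14, -36) = -504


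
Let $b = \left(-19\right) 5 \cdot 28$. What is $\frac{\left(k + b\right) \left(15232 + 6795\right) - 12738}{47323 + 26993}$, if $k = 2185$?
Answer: $- \frac{10475563}{74316} \approx -140.96$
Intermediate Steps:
$b = -2660$ ($b = \left(-95\right) 28 = -2660$)
$\frac{\left(k + b\right) \left(15232 + 6795\right) - 12738}{47323 + 26993} = \frac{\left(2185 - 2660\right) \left(15232 + 6795\right) - 12738}{47323 + 26993} = \frac{\left(-475\right) 22027 - 12738}{74316} = \left(-10462825 - 12738\right) \frac{1}{74316} = \left(-10475563\right) \frac{1}{74316} = - \frac{10475563}{74316}$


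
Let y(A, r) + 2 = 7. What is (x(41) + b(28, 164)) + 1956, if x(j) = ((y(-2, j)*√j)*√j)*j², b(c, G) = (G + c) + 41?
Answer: 346794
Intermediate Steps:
y(A, r) = 5 (y(A, r) = -2 + 7 = 5)
b(c, G) = 41 + G + c
x(j) = 5*j³ (x(j) = ((5*√j)*√j)*j² = (5*j)*j² = 5*j³)
(x(41) + b(28, 164)) + 1956 = (5*41³ + (41 + 164 + 28)) + 1956 = (5*68921 + 233) + 1956 = (344605 + 233) + 1956 = 344838 + 1956 = 346794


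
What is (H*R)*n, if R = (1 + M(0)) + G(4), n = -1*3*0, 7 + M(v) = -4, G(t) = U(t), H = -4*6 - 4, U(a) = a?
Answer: 0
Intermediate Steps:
H = -28 (H = -24 - 4 = -28)
G(t) = t
M(v) = -11 (M(v) = -7 - 4 = -11)
n = 0 (n = -3*0 = 0)
R = -6 (R = (1 - 11) + 4 = -10 + 4 = -6)
(H*R)*n = -28*(-6)*0 = 168*0 = 0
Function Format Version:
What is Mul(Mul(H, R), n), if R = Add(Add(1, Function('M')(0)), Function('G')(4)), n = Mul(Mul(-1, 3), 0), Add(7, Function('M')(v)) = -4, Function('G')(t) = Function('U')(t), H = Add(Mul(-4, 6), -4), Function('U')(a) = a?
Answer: 0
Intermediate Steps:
H = -28 (H = Add(-24, -4) = -28)
Function('G')(t) = t
Function('M')(v) = -11 (Function('M')(v) = Add(-7, -4) = -11)
n = 0 (n = Mul(-3, 0) = 0)
R = -6 (R = Add(Add(1, -11), 4) = Add(-10, 4) = -6)
Mul(Mul(H, R), n) = Mul(Mul(-28, -6), 0) = Mul(168, 0) = 0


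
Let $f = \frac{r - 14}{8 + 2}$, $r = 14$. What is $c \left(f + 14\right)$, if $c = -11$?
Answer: $-154$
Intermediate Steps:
$f = 0$ ($f = \frac{14 - 14}{8 + 2} = \frac{0}{10} = 0 \cdot \frac{1}{10} = 0$)
$c \left(f + 14\right) = - 11 \left(0 + 14\right) = \left(-11\right) 14 = -154$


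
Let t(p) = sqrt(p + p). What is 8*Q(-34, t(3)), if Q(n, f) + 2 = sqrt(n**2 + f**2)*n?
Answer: -16 - 272*sqrt(1162) ≈ -9288.0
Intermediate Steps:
t(p) = sqrt(2)*sqrt(p) (t(p) = sqrt(2*p) = sqrt(2)*sqrt(p))
Q(n, f) = -2 + n*sqrt(f**2 + n**2) (Q(n, f) = -2 + sqrt(n**2 + f**2)*n = -2 + sqrt(f**2 + n**2)*n = -2 + n*sqrt(f**2 + n**2))
8*Q(-34, t(3)) = 8*(-2 - 34*sqrt((sqrt(2)*sqrt(3))**2 + (-34)**2)) = 8*(-2 - 34*sqrt((sqrt(6))**2 + 1156)) = 8*(-2 - 34*sqrt(6 + 1156)) = 8*(-2 - 34*sqrt(1162)) = -16 - 272*sqrt(1162)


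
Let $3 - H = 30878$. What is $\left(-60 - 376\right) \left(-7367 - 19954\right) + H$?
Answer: $11881081$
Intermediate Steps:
$H = -30875$ ($H = 3 - 30878 = -30875$)
$\left(-60 - 376\right) \left(-7367 - 19954\right) + H = \left(-60 - 376\right) \left(-7367 - 19954\right) - 30875 = \left(-60 + \left(-12255 + 11879\right)\right) \left(-27321\right) - 30875 = \left(-60 - 376\right) \left(-27321\right) - 30875 = \left(-436\right) \left(-27321\right) - 30875 = 11911956 - 30875 = 11881081$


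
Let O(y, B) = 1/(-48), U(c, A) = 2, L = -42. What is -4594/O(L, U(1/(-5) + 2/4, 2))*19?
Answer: 4189728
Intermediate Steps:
O(y, B) = -1/48
-4594/O(L, U(1/(-5) + 2/4, 2))*19 = -4594/(-1/48)*19 = -4594*(-48)*19 = 220512*19 = 4189728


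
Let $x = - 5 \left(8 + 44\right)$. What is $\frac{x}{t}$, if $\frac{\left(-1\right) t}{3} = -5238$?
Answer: $- \frac{130}{7857} \approx -0.016546$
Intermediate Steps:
$t = 15714$ ($t = \left(-3\right) \left(-5238\right) = 15714$)
$x = -260$ ($x = \left(-5\right) 52 = -260$)
$\frac{x}{t} = - \frac{260}{15714} = \left(-260\right) \frac{1}{15714} = - \frac{130}{7857}$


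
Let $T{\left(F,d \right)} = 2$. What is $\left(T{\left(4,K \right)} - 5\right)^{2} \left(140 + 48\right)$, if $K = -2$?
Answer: $1692$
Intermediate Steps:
$\left(T{\left(4,K \right)} - 5\right)^{2} \left(140 + 48\right) = \left(2 - 5\right)^{2} \left(140 + 48\right) = \left(-3\right)^{2} \cdot 188 = 9 \cdot 188 = 1692$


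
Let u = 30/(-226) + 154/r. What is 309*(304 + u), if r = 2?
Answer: 13298742/113 ≈ 1.1769e+5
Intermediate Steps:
u = 8686/113 (u = 30/(-226) + 154/2 = 30*(-1/226) + 154*(½) = -15/113 + 77 = 8686/113 ≈ 76.867)
309*(304 + u) = 309*(304 + 8686/113) = 309*(43038/113) = 13298742/113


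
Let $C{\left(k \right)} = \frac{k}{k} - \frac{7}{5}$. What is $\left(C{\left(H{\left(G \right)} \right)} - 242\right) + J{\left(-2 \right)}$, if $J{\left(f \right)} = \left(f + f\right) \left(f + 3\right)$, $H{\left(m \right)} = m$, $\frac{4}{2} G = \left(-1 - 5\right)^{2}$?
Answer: $- \frac{1232}{5} \approx -246.4$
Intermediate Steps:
$G = 18$ ($G = \frac{\left(-1 - 5\right)^{2}}{2} = \frac{\left(-6\right)^{2}}{2} = \frac{1}{2} \cdot 36 = 18$)
$C{\left(k \right)} = - \frac{2}{5}$ ($C{\left(k \right)} = 1 - \frac{7}{5} = - \frac{2}{5}$)
$J{\left(f \right)} = 2 f \left(3 + f\right)$
$\left(C{\left(H{\left(G \right)} \right)} - 242\right) + J{\left(-2 \right)} = \left(- \frac{2}{5} - 242\right) + 2 \left(-2\right) \left(3 - 2\right) = - \frac{1212}{5} + 2 \left(-2\right) 1 = - \frac{1212}{5} - 4 = - \frac{1232}{5}$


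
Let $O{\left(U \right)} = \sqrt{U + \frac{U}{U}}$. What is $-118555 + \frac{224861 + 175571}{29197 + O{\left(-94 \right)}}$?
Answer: $\frac{- 118555 \sqrt{93} + 3461049903 i}{\sqrt{93} - 29197 i} \approx -1.1854 \cdot 10^{5} - 0.00453 i$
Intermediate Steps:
$O{\left(U \right)} = \sqrt{1 + U}$ ($O{\left(U \right)} = \sqrt{U + 1} = \sqrt{1 + U}$)
$-118555 + \frac{224861 + 175571}{29197 + O{\left(-94 \right)}} = -118555 + \frac{224861 + 175571}{29197 + \sqrt{1 - 94}} = -118555 + \frac{400432}{29197 + \sqrt{-93}} = -118555 + \frac{400432}{29197 + i \sqrt{93}}$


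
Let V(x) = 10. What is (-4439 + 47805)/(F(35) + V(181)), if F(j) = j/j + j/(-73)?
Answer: 1582859/384 ≈ 4122.0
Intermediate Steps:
F(j) = 1 - j/73 (F(j) = 1 + j*(-1/73) = 1 - j/73)
(-4439 + 47805)/(F(35) + V(181)) = (-4439 + 47805)/((1 - 1/73*35) + 10) = 43366/((1 - 35/73) + 10) = 43366/(38/73 + 10) = 43366/(768/73) = 43366*(73/768) = 1582859/384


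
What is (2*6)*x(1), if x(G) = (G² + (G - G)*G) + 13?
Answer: 168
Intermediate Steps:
x(G) = 13 + G² (x(G) = (G² + 0*G) + 13 = (G² + 0) + 13 = G² + 13 = 13 + G²)
(2*6)*x(1) = (2*6)*(13 + 1²) = 12*(13 + 1) = 12*14 = 168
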